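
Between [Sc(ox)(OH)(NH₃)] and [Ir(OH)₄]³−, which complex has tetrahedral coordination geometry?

For [Sc(ox)(OH)(NH₃)]: Each oxalate is −2; each hydroxide is −1; ammonia is neutral; balancing the 0 overall charge requires Sc(III). Group 3 minus oxidation state 3 gives a d⁰ configuration. A d⁰ ion has no crystal-field stabilisation preference between square planar and tetrahedral, so four ligands adopt the sterically favoured tetrahedral geometry. → tetrahedral.
For [Ir(OH)₄]³−: Ligand charges: each hydroxide is −1. With an overall charge of −3 the iridium centre must be in the +1 oxidation state. Iridium is a group-9 element; Ir(I) is therefore d⁸. A 5d d⁸ ion has a large crystal-field splitting; square planar leaves the high-energy d_{x²−y²} orbital empty and maximises CFSE. → square planar.

[Sc(ox)(OH)(NH₃)]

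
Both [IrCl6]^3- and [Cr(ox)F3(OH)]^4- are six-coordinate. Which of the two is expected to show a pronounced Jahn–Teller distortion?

[IrCl6]^3-: Summing ligand charges against the −3 overall charge gives an oxidation state of +3 for iridium. Iridium is a group-9 element; Ir(III) is therefore d⁶. A 5d ion has a large Δₒ and is invariably low-spin. The d⁶ configuration leaves the e_g set evenly filled (or empty) — no strong Jahn–Teller driving force.
[Cr(ox)F3(OH)]^4-: Each oxalate is −2; each fluoride is −1; each hydroxide is −1; balancing the −4 overall charge requires Cr(II). Cr sits in group 6, so the d-electron count is 6 − 2 = 4. Fluoride, hydroxide, and oxalate are weak-field ligands for a first-row metal, so the complex is high-spin. The t₂g³e_g¹ (high-spin) configuration has an unevenly filled e_g set; the Jahn–Teller theorem predicts a tetragonal distortion (typically axial elongation) to lift the degeneracy.

[Cr(ox)F3(OH)]^4-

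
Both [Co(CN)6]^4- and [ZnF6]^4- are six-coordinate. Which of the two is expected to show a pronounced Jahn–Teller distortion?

[Co(CN)6]^4-

[Co(CN)6]^4-: Summing ligand charges against the −4 overall charge gives an oxidation state of +2 for cobalt. Cobalt is a group-9 element; Co(II) is therefore d⁷. Cyanide is a strong-field ligand (high in the spectrochemical series) for a first-row metal, so the complex is low-spin. The t₂g⁶e_g¹ (low-spin) configuration has an unevenly filled e_g set; the Jahn–Teller theorem predicts a tetragonal distortion (typically axial elongation) to lift the degeneracy.
[ZnF6]^4-: Summing ligand charges against the −4 overall charge gives an oxidation state of +2 for zinc. Zn sits in group 12, so the d-electron count is 12 − 2 = 10. The d¹⁰ configuration leaves the e_g set evenly filled (or empty) — no strong Jahn–Teller driving force.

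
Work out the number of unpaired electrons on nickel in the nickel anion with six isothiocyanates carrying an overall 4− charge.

2

Ligand charges: each isothiocyanate is −1. With an overall charge of −4 the nickel centre must be in the +2 oxidation state.
Nickel is a group-10 element; Ni(II) is therefore d⁸.
In an octahedral field the d⁸ configuration is t₂g⁶e_g² (only one arrangement possible), giving 2 unpaired electrons.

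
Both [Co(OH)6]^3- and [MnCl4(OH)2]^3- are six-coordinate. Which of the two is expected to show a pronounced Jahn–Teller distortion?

[MnCl4(OH)2]^3-

[Co(OH)6]^3-: Ligand charges: each hydroxide is −1. With an overall charge of −3 the cobalt centre must be in the +3 oxidation state. Group 9 minus oxidation state 3 gives a d⁶ configuration. Co(III) has an exceptionally large octahedral splitting and is low-spin with essentially every ligand except fluoride. The d⁶ configuration leaves the e_g set evenly filled (or empty) — no strong Jahn–Teller driving force.
[MnCl4(OH)2]^3-: Ligand charges: each chloride is −1; each hydroxide is −1. With an overall charge of −3 the manganese centre must be in the +3 oxidation state. Mn sits in group 7, so the d-electron count is 7 − 3 = 4. Chloride and hydroxide are weak-field ligands for a first-row metal, so the complex is high-spin. The t₂g³e_g¹ (high-spin) configuration has an unevenly filled e_g set; the Jahn–Teller theorem predicts a tetragonal distortion (typically axial elongation) to lift the degeneracy.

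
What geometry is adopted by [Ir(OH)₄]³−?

Each hydroxide is −1; balancing the −3 overall charge requires Ir(I).
Iridium is a group-9 element; Ir(I) is therefore d⁸.
With 4 monodentate ligands the coordination number is 4.
A 5d d⁸ ion has a large crystal-field splitting; square planar leaves the high-energy d_{x²−y²} orbital empty and maximises CFSE.

square planar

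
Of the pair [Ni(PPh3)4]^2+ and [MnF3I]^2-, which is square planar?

For [Ni(PPh3)4]^2+: Triphenylphosphine is neutral; balancing the +2 overall charge requires Ni(II). Group 10 minus oxidation state 2 gives a d⁸ configuration. Triphenylphosphine is a strong-field ligand (high in the spectrochemical series). A 3d d⁸ ion with strong-field ligands gains enough CFSE to favour square planar over tetrahedral. → square planar.
For [MnF3I]^2-: Each fluoride is −1; each iodide is −1; balancing the −2 overall charge requires Mn(II). Mn sits in group 7, so the d-electron count is 7 − 2 = 5. A high-spin d⁵ ion has zero CFSE in either geometry, so four ligands adopt the sterically favoured tetrahedral geometry. → tetrahedral.

[Ni(PPh3)4]^2+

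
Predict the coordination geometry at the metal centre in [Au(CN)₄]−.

square planar

Summing ligand charges against the −1 overall charge gives an oxidation state of +3 for gold.
Au sits in group 11, so the d-electron count is 11 − 3 = 8.
Coordination number: 4.
A 5d d⁸ ion has a large crystal-field splitting; square planar leaves the high-energy d_{x²−y²} orbital empty and maximises CFSE.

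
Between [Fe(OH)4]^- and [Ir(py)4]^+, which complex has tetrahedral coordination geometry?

For [Fe(OH)4]^-: Each hydroxide is −1; balancing the −1 overall charge requires Fe(III). Fe sits in group 8, so the d-electron count is 8 − 3 = 5. A high-spin d⁵ ion has zero CFSE in either geometry, so four ligands adopt the sterically favoured tetrahedral geometry. → tetrahedral.
For [Ir(py)4]^+: Summing ligand charges against the +1 overall charge gives an oxidation state of +1 for iridium. Group 9 minus oxidation state 1 gives a d⁸ configuration. A 5d d⁸ ion has a large crystal-field splitting; square planar leaves the high-energy d_{x²−y²} orbital empty and maximises CFSE. → square planar.

[Fe(OH)4]^-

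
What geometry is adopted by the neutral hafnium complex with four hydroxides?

Ligand charges: each hydroxide is −1. With an overall charge of 0 the hafnium centre must be in the +4 oxidation state.
Hf sits in group 4, so the d-electron count is 4 − 4 = 0.
With 4 monodentate ligands the coordination number is 4.
A d⁰ ion has no crystal-field stabilisation preference between square planar and tetrahedral, so four ligands adopt the sterically favoured tetrahedral geometry.

tetrahedral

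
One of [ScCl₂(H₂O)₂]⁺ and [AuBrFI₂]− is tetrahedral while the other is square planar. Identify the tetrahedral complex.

[ScCl₂(H₂O)₂]⁺

For [ScCl₂(H₂O)₂]⁺: Summing ligand charges against the +1 overall charge gives an oxidation state of +3 for scandium. Group 3 minus oxidation state 3 gives a d⁰ configuration. A d⁰ ion has no crystal-field stabilisation preference between square planar and tetrahedral, so four ligands adopt the sterically favoured tetrahedral geometry. → tetrahedral.
For [AuBrFI₂]−: Summing ligand charges against the −1 overall charge gives an oxidation state of +3 for gold. Group 11 minus oxidation state 3 gives a d⁸ configuration. A 5d d⁸ ion has a large crystal-field splitting; square planar leaves the high-energy d_{x²−y²} orbital empty and maximises CFSE. → square planar.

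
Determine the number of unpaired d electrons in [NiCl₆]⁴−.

2 unpaired electrons

Each chloride is −1; balancing the −4 overall charge requires Ni(II).
Ni sits in group 10, so the d-electron count is 10 − 2 = 8.
In an octahedral field the d⁸ configuration is t₂g⁶e_g² (only one arrangement possible), giving 2 unpaired electrons.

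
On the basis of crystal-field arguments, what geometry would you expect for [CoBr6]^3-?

octahedral

Ligand charges: each bromide is −1. With an overall charge of −3 the cobalt centre must be in the +3 oxidation state.
Group 9 minus oxidation state 3 gives a d⁶ configuration.
Coordination number: 6.
Six donors around a single metal centre give an octahedral coordination sphere.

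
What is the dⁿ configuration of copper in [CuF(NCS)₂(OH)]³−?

d¹⁰

Summing ligand charges against the −3 overall charge gives an oxidation state of +1 for copper.
Group 11 minus oxidation state 1 gives a d¹⁰ configuration.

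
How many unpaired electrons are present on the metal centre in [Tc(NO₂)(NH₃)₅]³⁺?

Summing ligand charges against the +3 overall charge gives an oxidation state of +4 for technetium.
Technetium is a group-7 element; Tc(IV) is therefore d³.
In an octahedral field the d³ configuration is t₂g³e_g⁰ (only one arrangement possible), giving 3 unpaired electrons.

3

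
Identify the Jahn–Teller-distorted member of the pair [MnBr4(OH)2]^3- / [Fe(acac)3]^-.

[MnBr4(OH)2]^3-: Summing ligand charges against the −3 overall charge gives an oxidation state of +3 for manganese. Mn sits in group 7, so the d-electron count is 7 − 3 = 4. Bromide and hydroxide are weak-field ligands for a first-row metal, so the complex is high-spin. The t₂g³e_g¹ (high-spin) configuration has an unevenly filled e_g set; the Jahn–Teller theorem predicts a tetragonal distortion (typically axial elongation) to lift the degeneracy.
[Fe(acac)3]^-: Ligand charges: each acetylacetonate is −1. With an overall charge of −1 the iron centre must be in the +2 oxidation state. Iron is a group-8 element; Fe(II) is therefore d⁶. Acetylacetonate is a weak-field ligand for a first-row metal, so the complex is high-spin. The d⁶ configuration leaves the e_g set evenly filled (or empty) — no strong Jahn–Teller driving force.

[MnBr4(OH)2]^3-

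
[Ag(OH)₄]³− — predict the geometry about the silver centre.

tetrahedral

Ligand charges: each hydroxide is −1. With an overall charge of −3 the silver centre must be in the +1 oxidation state.
Group 11 minus oxidation state 1 gives a d¹⁰ configuration.
Coordination number: 4.
A d¹⁰ ion has no crystal-field stabilisation preference between square planar and tetrahedral, so four ligands adopt the sterically favoured tetrahedral geometry.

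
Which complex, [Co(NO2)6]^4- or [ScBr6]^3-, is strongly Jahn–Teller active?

[Co(NO2)6]^4-: Ligand charges: each nitro (N-bound nitrite) is −1. With an overall charge of −4 the cobalt centre must be in the +2 oxidation state. Group 9 minus oxidation state 2 gives a d⁷ configuration. Nitro (N-bound nitrite) is a strong-field ligand (high in the spectrochemical series) for a first-row metal, so the complex is low-spin. The t₂g⁶e_g¹ (low-spin) configuration has an unevenly filled e_g set; the Jahn–Teller theorem predicts a tetragonal distortion (typically axial elongation) to lift the degeneracy.
[ScBr6]^3-: Summing ligand charges against the −3 overall charge gives an oxidation state of +3 for scandium. Group 3 minus oxidation state 3 gives a d⁰ configuration. The d⁰ configuration leaves the e_g set evenly filled (or empty) — no strong Jahn–Teller driving force.

[Co(NO2)6]^4-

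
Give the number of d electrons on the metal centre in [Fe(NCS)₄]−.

Summing ligand charges against the −1 overall charge gives an oxidation state of +3 for iron.
Iron is a group-8 element; Fe(III) is therefore d⁵.

d⁵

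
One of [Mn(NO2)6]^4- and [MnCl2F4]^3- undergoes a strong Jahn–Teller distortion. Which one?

[MnCl2F4]^3-

[Mn(NO2)6]^4-: Summing ligand charges against the −4 overall charge gives an oxidation state of +2 for manganese. Group 7 minus oxidation state 2 gives a d⁵ configuration. Nitro (N-bound nitrite) is a strong-field ligand (high in the spectrochemical series) for a first-row metal, so the complex is low-spin. The d⁵ configuration leaves the e_g set evenly filled (or empty) — no strong Jahn–Teller driving force.
[MnCl2F4]^3-: Each chloride is −1; each fluoride is −1; balancing the −3 overall charge requires Mn(III). Group 7 minus oxidation state 3 gives a d⁴ configuration. Chloride and fluoride are weak-field ligands for a first-row metal, so the complex is high-spin. The t₂g³e_g¹ (high-spin) configuration has an unevenly filled e_g set; the Jahn–Teller theorem predicts a tetragonal distortion (typically axial elongation) to lift the degeneracy.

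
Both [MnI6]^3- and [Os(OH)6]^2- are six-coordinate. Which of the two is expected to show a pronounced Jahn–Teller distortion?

[MnI6]^3-: Ligand charges: each iodide is −1. With an overall charge of −3 the manganese centre must be in the +3 oxidation state. Mn sits in group 7, so the d-electron count is 7 − 3 = 4. Iodide is a weak-field ligand for a first-row metal, so the complex is high-spin. The t₂g³e_g¹ (high-spin) configuration has an unevenly filled e_g set; the Jahn–Teller theorem predicts a tetragonal distortion (typically axial elongation) to lift the degeneracy.
[Os(OH)6]^2-: Ligand charges: each hydroxide is −1. With an overall charge of −2 the osmium centre must be in the +4 oxidation state. Group 8 minus oxidation state 4 gives a d⁴ configuration. A 5d ion has a large Δₒ and is invariably low-spin. The d⁴ configuration leaves the e_g set evenly filled (or empty) — no strong Jahn–Teller driving force.

[MnI6]^3-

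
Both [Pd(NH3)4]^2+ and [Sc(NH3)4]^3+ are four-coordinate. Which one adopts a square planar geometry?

[Pd(NH3)4]^2+

For [Pd(NH3)4]^2+: Summing ligand charges against the +2 overall charge gives an oxidation state of +2 for palladium. Pd sits in group 10, so the d-electron count is 10 − 2 = 8. A 4d d⁸ ion has a large crystal-field splitting; square planar leaves the high-energy d_{x²−y²} orbital empty and maximises CFSE. → square planar.
For [Sc(NH3)4]^3+: Summing ligand charges against the +3 overall charge gives an oxidation state of +3 for scandium. Scandium is a group-3 element; Sc(III) is therefore d⁰. A d⁰ ion has no crystal-field stabilisation preference between square planar and tetrahedral, so four ligands adopt the sterically favoured tetrahedral geometry. → tetrahedral.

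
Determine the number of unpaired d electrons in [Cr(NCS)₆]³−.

Ligand charges: each isothiocyanate is −1. With an overall charge of −3 the chromium centre must be in the +3 oxidation state.
Chromium is a group-6 element; Cr(III) is therefore d³.
In an octahedral field the d³ configuration is t₂g³e_g⁰ (only one arrangement possible), giving 3 unpaired electrons.

3 unpaired electrons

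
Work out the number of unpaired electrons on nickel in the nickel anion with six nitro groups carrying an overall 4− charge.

2

Ligand charges: each nitro (N-bound nitrite) is −1. With an overall charge of −4 the nickel centre must be in the +2 oxidation state.
Ni sits in group 10, so the d-electron count is 10 − 2 = 8.
In an octahedral field the d⁸ configuration is t₂g⁶e_g² (only one arrangement possible), giving 2 unpaired electrons.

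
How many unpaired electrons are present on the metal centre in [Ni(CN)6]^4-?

2

Summing ligand charges against the −4 overall charge gives an oxidation state of +2 for nickel.
Ni sits in group 10, so the d-electron count is 10 − 2 = 8.
In an octahedral field the d⁸ configuration is t₂g⁶e_g² (only one arrangement possible), giving 2 unpaired electrons.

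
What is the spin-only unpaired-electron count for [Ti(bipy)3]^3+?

2,2′-bipyridine is neutral; balancing the +3 overall charge requires Ti(III).
Ti sits in group 4, so the d-electron count is 4 − 3 = 1.
Counting donor atoms: 3×2,2′-bipyridine (bidentate) → 6 donors. Coordination number = 6.
In an octahedral field the d¹ configuration is t₂g¹e_g⁰ (only one arrangement possible), giving 1 unpaired electron.

1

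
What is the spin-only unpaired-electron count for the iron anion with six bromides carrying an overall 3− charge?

Summing ligand charges against the −3 overall charge gives an oxidation state of +3 for iron.
Iron is a group-8 element; Fe(III) is therefore d⁵.
The spin state decides the count: Bromide is a weak-field ligand for a first-row metal, so the complex is high-spin.
An octahedral high-spin d⁵ ion is t₂g³e_g², giving 5 unpaired electrons.

5 unpaired electrons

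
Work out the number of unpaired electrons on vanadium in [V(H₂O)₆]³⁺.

2

Water is neutral; balancing the +3 overall charge requires V(III).
Group 5 minus oxidation state 3 gives a d² configuration.
In an octahedral field the d² configuration is t₂g²e_g⁰ (only one arrangement possible), giving 2 unpaired electrons.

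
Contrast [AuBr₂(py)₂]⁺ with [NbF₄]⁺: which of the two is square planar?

For [AuBr₂(py)₂]⁺: Each bromide is −1; pyridine is neutral; balancing the +1 overall charge requires Au(III). Gold is a group-11 element; Au(III) is therefore d⁸. A 5d d⁸ ion has a large crystal-field splitting; square planar leaves the high-energy d_{x²−y²} orbital empty and maximises CFSE. → square planar.
For [NbF₄]⁺: Summing ligand charges against the +1 overall charge gives an oxidation state of +5 for niobium. Niobium is a group-5 element; Nb(V) is therefore d⁰. A d⁰ ion has no crystal-field stabilisation preference between square planar and tetrahedral, so four ligands adopt the sterically favoured tetrahedral geometry. → tetrahedral.

[AuBr₂(py)₂]⁺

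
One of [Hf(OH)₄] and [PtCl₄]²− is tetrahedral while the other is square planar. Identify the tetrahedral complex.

For [Hf(OH)₄]: Summing ligand charges against the 0 overall charge gives an oxidation state of +4 for hafnium. Hafnium is a group-4 element; Hf(IV) is therefore d⁰. A d⁰ ion has no crystal-field stabilisation preference between square planar and tetrahedral, so four ligands adopt the sterically favoured tetrahedral geometry. → tetrahedral.
For [PtCl₄]²−: Each chloride is −1; balancing the −2 overall charge requires Pt(II). Platinum is a group-10 element; Pt(II) is therefore d⁸. A 5d d⁸ ion has a large crystal-field splitting; square planar leaves the high-energy d_{x²−y²} orbital empty and maximises CFSE. → square planar.

[Hf(OH)₄]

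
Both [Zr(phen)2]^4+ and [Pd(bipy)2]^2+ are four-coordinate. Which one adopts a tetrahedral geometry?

[Zr(phen)2]^4+

For [Zr(phen)2]^4+: Ligand charges: 1,10-phenanthroline is neutral. With an overall charge of +4 the zirconium centre must be in the +4 oxidation state. Zr sits in group 4, so the d-electron count is 4 − 4 = 0. A d⁰ ion has no crystal-field stabilisation preference between square planar and tetrahedral, so four ligands adopt the sterically favoured tetrahedral geometry. → tetrahedral.
For [Pd(bipy)2]^2+: Ligand charges: 2,2′-bipyridine is neutral. With an overall charge of +2 the palladium centre must be in the +2 oxidation state. Group 10 minus oxidation state 2 gives a d⁸ configuration. A 4d d⁸ ion has a large crystal-field splitting; square planar leaves the high-energy d_{x²−y²} orbital empty and maximises CFSE. → square planar.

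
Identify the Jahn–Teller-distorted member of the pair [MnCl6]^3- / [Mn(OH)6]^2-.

[MnCl6]^3-: Ligand charges: each chloride is −1. With an overall charge of −3 the manganese centre must be in the +3 oxidation state. Group 7 minus oxidation state 3 gives a d⁴ configuration. Chloride is a weak-field ligand for a first-row metal, so the complex is high-spin. The t₂g³e_g¹ (high-spin) configuration has an unevenly filled e_g set; the Jahn–Teller theorem predicts a tetragonal distortion (typically axial elongation) to lift the degeneracy.
[Mn(OH)6]^2-: Ligand charges: each hydroxide is −1. With an overall charge of −2 the manganese centre must be in the +4 oxidation state. Group 7 minus oxidation state 4 gives a d³ configuration. The d³ configuration leaves the e_g set evenly filled (or empty) — no strong Jahn–Teller driving force.

[MnCl6]^3-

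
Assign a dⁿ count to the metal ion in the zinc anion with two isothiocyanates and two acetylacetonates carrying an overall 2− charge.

Summing ligand charges against the −2 overall charge gives an oxidation state of +2 for zinc.
Zinc is a group-12 element; Zn(II) is therefore d¹⁰.

d¹⁰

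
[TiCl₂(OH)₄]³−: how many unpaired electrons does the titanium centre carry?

1

Each chloride is −1; each hydroxide is −1; balancing the −3 overall charge requires Ti(III).
Titanium is a group-4 element; Ti(III) is therefore d¹.
In an octahedral field the d¹ configuration is t₂g¹e_g⁰ (only one arrangement possible), giving 1 unpaired electron.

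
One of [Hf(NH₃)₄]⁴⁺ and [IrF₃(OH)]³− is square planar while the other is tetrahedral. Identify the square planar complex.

[IrF₃(OH)]³−

For [Hf(NH₃)₄]⁴⁺: Ligand charges: ammonia is neutral. With an overall charge of +4 the hafnium centre must be in the +4 oxidation state. Hafnium is a group-4 element; Hf(IV) is therefore d⁰. A d⁰ ion has no crystal-field stabilisation preference between square planar and tetrahedral, so four ligands adopt the sterically favoured tetrahedral geometry. → tetrahedral.
For [IrF₃(OH)]³−: Summing ligand charges against the −3 overall charge gives an oxidation state of +1 for iridium. Ir sits in group 9, so the d-electron count is 9 − 1 = 8. A 5d d⁸ ion has a large crystal-field splitting; square planar leaves the high-energy d_{x²−y²} orbital empty and maximises CFSE. → square planar.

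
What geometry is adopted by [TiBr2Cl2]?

tetrahedral

Ligand charges: each bromide is −1; each chloride is −1. With an overall charge of 0 the titanium centre must be in the +4 oxidation state.
Ti sits in group 4, so the d-electron count is 4 − 4 = 0.
Coordination number: 4.
A d⁰ ion has no crystal-field stabilisation preference between square planar and tetrahedral, so four ligands adopt the sterically favoured tetrahedral geometry.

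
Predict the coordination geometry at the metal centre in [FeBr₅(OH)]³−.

octahedral

Each bromide is −1; each hydroxide is −1; balancing the −3 overall charge requires Fe(III).
Fe sits in group 8, so the d-electron count is 8 − 3 = 5.
Coordination number: 6.
Six donors around a single metal centre give an octahedral coordination sphere.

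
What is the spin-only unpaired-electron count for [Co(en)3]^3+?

Summing ligand charges against the +3 overall charge gives an oxidation state of +3 for cobalt.
Cobalt is a group-9 element; Co(III) is therefore d⁶.
Counting donor atoms: 3×ethylenediamine (bidentate) → 6 donors. Coordination number = 6.
The spin state decides the count: Co(III) has an exceptionally large octahedral splitting and is low-spin with essentially every ligand except fluoride.
An octahedral low-spin d⁶ ion is t₂g⁶e_g⁰, giving 0 unpaired electrons.

0 unpaired electrons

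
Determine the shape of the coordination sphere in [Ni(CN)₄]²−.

square planar

Summing ligand charges against the −2 overall charge gives an oxidation state of +2 for nickel.
Group 10 minus oxidation state 2 gives a d⁸ configuration.
With 4 monodentate ligands the coordination number is 4.
Cyanide is a strong-field ligand (high in the spectrochemical series).
A 3d d⁸ ion with strong-field ligands gains enough CFSE to favour square planar over tetrahedral.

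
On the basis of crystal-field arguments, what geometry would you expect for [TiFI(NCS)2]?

tetrahedral

Ligand charges: each fluoride is −1; each iodide is −1; each isothiocyanate is −1. With an overall charge of 0 the titanium centre must be in the +4 oxidation state.
Group 4 minus oxidation state 4 gives a d⁰ configuration.
With 4 monodentate ligands the coordination number is 4.
A d⁰ ion has no crystal-field stabilisation preference between square planar and tetrahedral, so four ligands adopt the sterically favoured tetrahedral geometry.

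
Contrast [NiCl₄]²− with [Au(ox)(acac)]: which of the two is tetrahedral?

[NiCl₄]²−

For [NiCl₄]²−: Ligand charges: each chloride is −1. With an overall charge of −2 the nickel centre must be in the +2 oxidation state. Group 10 minus oxidation state 2 gives a d⁸ configuration. Chloride is a weak-field ligand. With weak-field ligands the CFSE gain from square planar is small, so a 3d d⁸ ion takes the sterically preferred tetrahedral geometry. → tetrahedral.
For [Au(ox)(acac)]: Summing ligand charges against the 0 overall charge gives an oxidation state of +3 for gold. Gold is a group-11 element; Au(III) is therefore d⁸. A 5d d⁸ ion has a large crystal-field splitting; square planar leaves the high-energy d_{x²−y²} orbital empty and maximises CFSE. → square planar.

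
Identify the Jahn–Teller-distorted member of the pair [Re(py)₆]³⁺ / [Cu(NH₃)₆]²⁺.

[Cu(NH₃)₆]²⁺

[Re(py)₆]³⁺: Ligand charges: pyridine is neutral. With an overall charge of +3 the rhenium centre must be in the +3 oxidation state. Re sits in group 7, so the d-electron count is 7 − 3 = 4. A 5d ion has a large Δₒ and is invariably low-spin. The d⁴ configuration leaves the e_g set evenly filled (or empty) — no strong Jahn–Teller driving force.
[Cu(NH₃)₆]²⁺: Summing ligand charges against the +2 overall charge gives an oxidation state of +2 for copper. Copper is a group-11 element; Cu(II) is therefore d⁹. The t₂g⁶e_g³ configuration has an unevenly filled e_g set; the Jahn–Teller theorem predicts a tetragonal distortion (typically axial elongation) to lift the degeneracy.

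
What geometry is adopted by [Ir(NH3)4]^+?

Summing ligand charges against the +1 overall charge gives an oxidation state of +1 for iridium.
Group 9 minus oxidation state 1 gives a d⁸ configuration.
With 4 monodentate ligands the coordination number is 4.
A 5d d⁸ ion has a large crystal-field splitting; square planar leaves the high-energy d_{x²−y²} orbital empty and maximises CFSE.

square planar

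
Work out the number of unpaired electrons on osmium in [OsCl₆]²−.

Ligand charges: each chloride is −1. With an overall charge of −2 the osmium centre must be in the +4 oxidation state.
Os sits in group 8, so the d-electron count is 8 − 4 = 4.
The spin state decides the count: a 5d ion has a large Δₒ and is invariably low-spin.
An octahedral low-spin d⁴ ion is t₂g⁴e_g⁰, giving 2 unpaired electrons.

2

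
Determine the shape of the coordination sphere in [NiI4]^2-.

Ligand charges: each iodide is −1. With an overall charge of −2 the nickel centre must be in the +2 oxidation state.
Nickel is a group-10 element; Ni(II) is therefore d⁸.
Coordination number: 4.
Iodide is a weak-field ligand.
With weak-field ligands the CFSE gain from square planar is small, so a 3d d⁸ ion takes the sterically preferred tetrahedral geometry.

tetrahedral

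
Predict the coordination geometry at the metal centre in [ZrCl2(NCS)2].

Each chloride is −1; each isothiocyanate is −1; balancing the 0 overall charge requires Zr(IV).
Zirconium is a group-4 element; Zr(IV) is therefore d⁰.
Coordination number: 4.
A d⁰ ion has no crystal-field stabilisation preference between square planar and tetrahedral, so four ligands adopt the sterically favoured tetrahedral geometry.

tetrahedral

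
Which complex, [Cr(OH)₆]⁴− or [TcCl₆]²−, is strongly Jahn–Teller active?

[Cr(OH)₆]⁴−

[Cr(OH)₆]⁴−: Summing ligand charges against the −4 overall charge gives an oxidation state of +2 for chromium. Cr sits in group 6, so the d-electron count is 6 − 2 = 4. Hydroxide is a weak-field ligand for a first-row metal, so the complex is high-spin. The t₂g³e_g¹ (high-spin) configuration has an unevenly filled e_g set; the Jahn–Teller theorem predicts a tetragonal distortion (typically axial elongation) to lift the degeneracy.
[TcCl₆]²−: Each chloride is −1; balancing the −2 overall charge requires Tc(IV). Technetium is a group-7 element; Tc(IV) is therefore d³. The d³ configuration leaves the e_g set evenly filled (or empty) — no strong Jahn–Teller driving force.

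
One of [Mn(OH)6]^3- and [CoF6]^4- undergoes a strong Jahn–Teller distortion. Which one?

[Mn(OH)6]^3-

[Mn(OH)6]^3-: Ligand charges: each hydroxide is −1. With an overall charge of −3 the manganese centre must be in the +3 oxidation state. Group 7 minus oxidation state 3 gives a d⁴ configuration. Hydroxide is a weak-field ligand for a first-row metal, so the complex is high-spin. The t₂g³e_g¹ (high-spin) configuration has an unevenly filled e_g set; the Jahn–Teller theorem predicts a tetragonal distortion (typically axial elongation) to lift the degeneracy.
[CoF6]^4-: Summing ligand charges against the −4 overall charge gives an oxidation state of +2 for cobalt. Cobalt is a group-9 element; Co(II) is therefore d⁷. Fluoride is a weak-field ligand for a first-row metal, so the complex is high-spin. The d⁷ configuration leaves the e_g set evenly filled (or empty) — no strong Jahn–Teller driving force.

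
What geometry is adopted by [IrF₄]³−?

Summing ligand charges against the −3 overall charge gives an oxidation state of +1 for iridium.
Group 9 minus oxidation state 1 gives a d⁸ configuration.
Coordination number: 4.
A 5d d⁸ ion has a large crystal-field splitting; square planar leaves the high-energy d_{x²−y²} orbital empty and maximises CFSE.

square planar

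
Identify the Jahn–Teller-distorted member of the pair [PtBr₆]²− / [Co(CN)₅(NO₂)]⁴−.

[Co(CN)₅(NO₂)]⁴−

[PtBr₆]²−: Each bromide is −1; balancing the −2 overall charge requires Pt(IV). Group 10 minus oxidation state 4 gives a d⁶ configuration. A 5d ion has a large Δₒ and is invariably low-spin. The d⁶ configuration leaves the e_g set evenly filled (or empty) — no strong Jahn–Teller driving force.
[Co(CN)₅(NO₂)]⁴−: Ligand charges: each cyanide is −1; each nitro (N-bound nitrite) is −1. With an overall charge of −4 the cobalt centre must be in the +2 oxidation state. Cobalt is a group-9 element; Co(II) is therefore d⁷. Cyanide and nitro (N-bound nitrite) are strong-field ligands (high in the spectrochemical series) for a first-row metal, so the complex is low-spin. The t₂g⁶e_g¹ (low-spin) configuration has an unevenly filled e_g set; the Jahn–Teller theorem predicts a tetragonal distortion (typically axial elongation) to lift the degeneracy.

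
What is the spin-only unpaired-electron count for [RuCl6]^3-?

1 unpaired electron

Each chloride is −1; balancing the −3 overall charge requires Ru(III).
Ru sits in group 8, so the d-electron count is 8 − 3 = 5.
The spin state decides the count: a 4d ion has a large Δₒ and is invariably low-spin.
An octahedral low-spin d⁵ ion is t₂g⁵e_g⁰, giving 1 unpaired electron.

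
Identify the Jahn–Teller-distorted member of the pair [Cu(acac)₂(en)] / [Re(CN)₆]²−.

[Cu(acac)₂(en)]

[Cu(acac)₂(en)]: Ligand charges: each acetylacetonate is −1; ethylenediamine is neutral. With an overall charge of 0 the copper centre must be in the +2 oxidation state. Group 11 minus oxidation state 2 gives a d⁹ configuration. The t₂g⁶e_g³ configuration has an unevenly filled e_g set; the Jahn–Teller theorem predicts a tetragonal distortion (typically axial elongation) to lift the degeneracy.
[Re(CN)₆]²−: Summing ligand charges against the −2 overall charge gives an oxidation state of +4 for rhenium. Group 7 minus oxidation state 4 gives a d³ configuration. The d³ configuration leaves the e_g set evenly filled (or empty) — no strong Jahn–Teller driving force.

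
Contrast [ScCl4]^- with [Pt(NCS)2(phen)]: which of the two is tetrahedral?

For [ScCl4]^-: Ligand charges: each chloride is −1. With an overall charge of −1 the scandium centre must be in the +3 oxidation state. Scandium is a group-3 element; Sc(III) is therefore d⁰. A d⁰ ion has no crystal-field stabilisation preference between square planar and tetrahedral, so four ligands adopt the sterically favoured tetrahedral geometry. → tetrahedral.
For [Pt(NCS)2(phen)]: Ligand charges: each isothiocyanate is −1; 1,10-phenanthroline is neutral. With an overall charge of 0 the platinum centre must be in the +2 oxidation state. Pt sits in group 10, so the d-electron count is 10 − 2 = 8. A 5d d⁸ ion has a large crystal-field splitting; square planar leaves the high-energy d_{x²−y²} orbital empty and maximises CFSE. → square planar.

[ScCl4]^-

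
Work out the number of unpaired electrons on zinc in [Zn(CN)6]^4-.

Ligand charges: each cyanide is −1. With an overall charge of −4 the zinc centre must be in the +2 oxidation state.
Group 12 minus oxidation state 2 gives a d¹⁰ configuration.
In an octahedral field the d¹⁰ configuration is t₂g⁶e_g⁴, giving 0 unpaired electrons.

0 unpaired electrons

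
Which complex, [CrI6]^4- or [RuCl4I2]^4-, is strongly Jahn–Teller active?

[CrI6]^4-

[CrI6]^4-: Ligand charges: each iodide is −1. With an overall charge of −4 the chromium centre must be in the +2 oxidation state. Chromium is a group-6 element; Cr(II) is therefore d⁴. Iodide is a weak-field ligand for a first-row metal, so the complex is high-spin. The t₂g³e_g¹ (high-spin) configuration has an unevenly filled e_g set; the Jahn–Teller theorem predicts a tetragonal distortion (typically axial elongation) to lift the degeneracy.
[RuCl4I2]^4-: Ligand charges: each chloride is −1; each iodide is −1. With an overall charge of −4 the ruthenium centre must be in the +2 oxidation state. Ru sits in group 8, so the d-electron count is 8 − 2 = 6. A 4d ion has a large Δₒ and is invariably low-spin. The d⁶ configuration leaves the e_g set evenly filled (or empty) — no strong Jahn–Teller driving force.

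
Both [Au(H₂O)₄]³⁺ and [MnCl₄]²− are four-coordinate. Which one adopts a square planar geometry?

[Au(H₂O)₄]³⁺

For [Au(H₂O)₄]³⁺: Ligand charges: water is neutral. With an overall charge of +3 the gold centre must be in the +3 oxidation state. Au sits in group 11, so the d-electron count is 11 − 3 = 8. A 5d d⁸ ion has a large crystal-field splitting; square planar leaves the high-energy d_{x²−y²} orbital empty and maximises CFSE. → square planar.
For [MnCl₄]²−: Each chloride is −1; balancing the −2 overall charge requires Mn(II). Mn sits in group 7, so the d-electron count is 7 − 2 = 5. A high-spin d⁵ ion has zero CFSE in either geometry, so four ligands adopt the sterically favoured tetrahedral geometry. → tetrahedral.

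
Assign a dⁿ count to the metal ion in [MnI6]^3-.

d⁴

Each iodide is −1; balancing the −3 overall charge requires Mn(III).
Manganese is a group-7 element; Mn(III) is therefore d⁴.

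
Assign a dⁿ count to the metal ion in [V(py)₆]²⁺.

d³

Ligand charges: pyridine is neutral. With an overall charge of +2 the vanadium centre must be in the +2 oxidation state.
Group 5 minus oxidation state 2 gives a d³ configuration.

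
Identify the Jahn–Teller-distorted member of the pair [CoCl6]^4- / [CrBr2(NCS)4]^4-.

[CrBr2(NCS)4]^4-

[CoCl6]^4-: Each chloride is −1; balancing the −4 overall charge requires Co(II). Group 9 minus oxidation state 2 gives a d⁷ configuration. Chloride is a weak-field ligand for a first-row metal, so the complex is high-spin. The d⁷ configuration leaves the e_g set evenly filled (or empty) — no strong Jahn–Teller driving force.
[CrBr2(NCS)4]^4-: Summing ligand charges against the −4 overall charge gives an oxidation state of +2 for chromium. Group 6 minus oxidation state 2 gives a d⁴ configuration. Bromide and isothiocyanate are weak-field ligands for a first-row metal, so the complex is high-spin. The t₂g³e_g¹ (high-spin) configuration has an unevenly filled e_g set; the Jahn–Teller theorem predicts a tetragonal distortion (typically axial elongation) to lift the degeneracy.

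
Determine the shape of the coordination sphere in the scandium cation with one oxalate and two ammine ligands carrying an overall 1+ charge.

Each oxalate is −2; ammonia is neutral; balancing the +1 overall charge requires Sc(III).
Sc sits in group 3, so the d-electron count is 3 − 3 = 0.
Counting donor atoms: 1×oxalate (bidentate) → 2 donors; 2×ammonia (monodentate) → 2 donors. Coordination number = 4.
A d⁰ ion has no crystal-field stabilisation preference between square planar and tetrahedral, so four ligands adopt the sterically favoured tetrahedral geometry.

tetrahedral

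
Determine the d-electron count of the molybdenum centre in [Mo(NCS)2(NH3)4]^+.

Each isothiocyanate is −1; ammonia is neutral; balancing the +1 overall charge requires Mo(III).
Mo sits in group 6, so the d-electron count is 6 − 3 = 3.

d3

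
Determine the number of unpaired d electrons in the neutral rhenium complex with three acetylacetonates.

Each acetylacetonate is −1; balancing the 0 overall charge requires Re(III).
Group 7 minus oxidation state 3 gives a d⁴ configuration.
Counting donor atoms: 3×acetylacetonate (bidentate) → 6 donors. Coordination number = 6.
The spin state decides the count: a 5d ion has a large Δₒ and is invariably low-spin.
An octahedral low-spin d⁴ ion is t₂g⁴e_g⁰, giving 2 unpaired electrons.

2 unpaired electrons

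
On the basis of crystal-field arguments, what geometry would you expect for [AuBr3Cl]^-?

square planar

Ligand charges: each bromide is −1; each chloride is −1. With an overall charge of −1 the gold centre must be in the +3 oxidation state.
Gold is a group-11 element; Au(III) is therefore d⁸.
With 4 monodentate ligands the coordination number is 4.
A 5d d⁸ ion has a large crystal-field splitting; square planar leaves the high-energy d_{x²−y²} orbital empty and maximises CFSE.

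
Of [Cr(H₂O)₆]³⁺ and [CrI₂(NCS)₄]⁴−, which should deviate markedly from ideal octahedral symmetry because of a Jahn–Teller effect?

[Cr(H₂O)₆]³⁺: Ligand charges: water is neutral. With an overall charge of +3 the chromium centre must be in the +3 oxidation state. Group 6 minus oxidation state 3 gives a d³ configuration. The d³ configuration leaves the e_g set evenly filled (or empty) — no strong Jahn–Teller driving force.
[CrI₂(NCS)₄]⁴−: Ligand charges: each iodide is −1; each isothiocyanate is −1. With an overall charge of −4 the chromium centre must be in the +2 oxidation state. Cr sits in group 6, so the d-electron count is 6 − 2 = 4. Iodide and isothiocyanate are weak-field ligands for a first-row metal, so the complex is high-spin. The t₂g³e_g¹ (high-spin) configuration has an unevenly filled e_g set; the Jahn–Teller theorem predicts a tetragonal distortion (typically axial elongation) to lift the degeneracy.

[CrI₂(NCS)₄]⁴−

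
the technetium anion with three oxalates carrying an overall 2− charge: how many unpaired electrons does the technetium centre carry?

Summing ligand charges against the −2 overall charge gives an oxidation state of +4 for technetium.
Tc sits in group 7, so the d-electron count is 7 − 4 = 3.
Counting donor atoms: 3×oxalate (bidentate) → 6 donors. Coordination number = 6.
In an octahedral field the d³ configuration is t₂g³e_g⁰ (only one arrangement possible), giving 3 unpaired electrons.

3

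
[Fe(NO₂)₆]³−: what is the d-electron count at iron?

d5

Ligand charges: each nitro (N-bound nitrite) is −1. With an overall charge of −3 the iron centre must be in the +3 oxidation state.
Iron is a group-8 element; Fe(III) is therefore d⁵.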